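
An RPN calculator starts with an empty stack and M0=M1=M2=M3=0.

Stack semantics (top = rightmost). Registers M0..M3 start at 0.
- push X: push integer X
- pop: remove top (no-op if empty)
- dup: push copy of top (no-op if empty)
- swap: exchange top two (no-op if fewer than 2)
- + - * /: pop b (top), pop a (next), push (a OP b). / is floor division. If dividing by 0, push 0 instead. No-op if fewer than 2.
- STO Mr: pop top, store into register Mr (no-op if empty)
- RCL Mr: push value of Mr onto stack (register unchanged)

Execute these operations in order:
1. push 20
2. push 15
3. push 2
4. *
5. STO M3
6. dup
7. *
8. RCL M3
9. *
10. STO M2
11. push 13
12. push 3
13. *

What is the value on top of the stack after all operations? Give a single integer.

After op 1 (push 20): stack=[20] mem=[0,0,0,0]
After op 2 (push 15): stack=[20,15] mem=[0,0,0,0]
After op 3 (push 2): stack=[20,15,2] mem=[0,0,0,0]
After op 4 (*): stack=[20,30] mem=[0,0,0,0]
After op 5 (STO M3): stack=[20] mem=[0,0,0,30]
After op 6 (dup): stack=[20,20] mem=[0,0,0,30]
After op 7 (*): stack=[400] mem=[0,0,0,30]
After op 8 (RCL M3): stack=[400,30] mem=[0,0,0,30]
After op 9 (*): stack=[12000] mem=[0,0,0,30]
After op 10 (STO M2): stack=[empty] mem=[0,0,12000,30]
After op 11 (push 13): stack=[13] mem=[0,0,12000,30]
After op 12 (push 3): stack=[13,3] mem=[0,0,12000,30]
After op 13 (*): stack=[39] mem=[0,0,12000,30]

Answer: 39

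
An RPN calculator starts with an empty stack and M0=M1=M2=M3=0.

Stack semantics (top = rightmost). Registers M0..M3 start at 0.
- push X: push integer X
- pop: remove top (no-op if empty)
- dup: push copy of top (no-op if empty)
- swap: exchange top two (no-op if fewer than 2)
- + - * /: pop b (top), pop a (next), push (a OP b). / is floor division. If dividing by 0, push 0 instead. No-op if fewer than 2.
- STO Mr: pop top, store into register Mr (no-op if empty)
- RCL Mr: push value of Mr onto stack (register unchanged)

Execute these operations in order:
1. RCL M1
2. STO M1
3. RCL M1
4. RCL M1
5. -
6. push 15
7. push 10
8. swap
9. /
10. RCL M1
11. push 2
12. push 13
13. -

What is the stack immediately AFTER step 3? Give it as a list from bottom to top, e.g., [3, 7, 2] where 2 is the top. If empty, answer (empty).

After op 1 (RCL M1): stack=[0] mem=[0,0,0,0]
After op 2 (STO M1): stack=[empty] mem=[0,0,0,0]
After op 3 (RCL M1): stack=[0] mem=[0,0,0,0]

[0]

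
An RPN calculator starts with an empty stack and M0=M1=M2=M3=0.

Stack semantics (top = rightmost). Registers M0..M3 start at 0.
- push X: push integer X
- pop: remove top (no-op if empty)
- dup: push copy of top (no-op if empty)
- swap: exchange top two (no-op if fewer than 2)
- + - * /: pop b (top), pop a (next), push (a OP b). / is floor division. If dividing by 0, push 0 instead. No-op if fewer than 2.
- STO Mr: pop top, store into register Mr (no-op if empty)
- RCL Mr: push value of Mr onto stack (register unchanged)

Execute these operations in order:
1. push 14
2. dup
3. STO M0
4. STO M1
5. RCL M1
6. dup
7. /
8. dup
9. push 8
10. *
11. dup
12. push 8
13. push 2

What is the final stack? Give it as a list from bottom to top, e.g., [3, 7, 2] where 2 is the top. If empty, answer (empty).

After op 1 (push 14): stack=[14] mem=[0,0,0,0]
After op 2 (dup): stack=[14,14] mem=[0,0,0,0]
After op 3 (STO M0): stack=[14] mem=[14,0,0,0]
After op 4 (STO M1): stack=[empty] mem=[14,14,0,0]
After op 5 (RCL M1): stack=[14] mem=[14,14,0,0]
After op 6 (dup): stack=[14,14] mem=[14,14,0,0]
After op 7 (/): stack=[1] mem=[14,14,0,0]
After op 8 (dup): stack=[1,1] mem=[14,14,0,0]
After op 9 (push 8): stack=[1,1,8] mem=[14,14,0,0]
After op 10 (*): stack=[1,8] mem=[14,14,0,0]
After op 11 (dup): stack=[1,8,8] mem=[14,14,0,0]
After op 12 (push 8): stack=[1,8,8,8] mem=[14,14,0,0]
After op 13 (push 2): stack=[1,8,8,8,2] mem=[14,14,0,0]

Answer: [1, 8, 8, 8, 2]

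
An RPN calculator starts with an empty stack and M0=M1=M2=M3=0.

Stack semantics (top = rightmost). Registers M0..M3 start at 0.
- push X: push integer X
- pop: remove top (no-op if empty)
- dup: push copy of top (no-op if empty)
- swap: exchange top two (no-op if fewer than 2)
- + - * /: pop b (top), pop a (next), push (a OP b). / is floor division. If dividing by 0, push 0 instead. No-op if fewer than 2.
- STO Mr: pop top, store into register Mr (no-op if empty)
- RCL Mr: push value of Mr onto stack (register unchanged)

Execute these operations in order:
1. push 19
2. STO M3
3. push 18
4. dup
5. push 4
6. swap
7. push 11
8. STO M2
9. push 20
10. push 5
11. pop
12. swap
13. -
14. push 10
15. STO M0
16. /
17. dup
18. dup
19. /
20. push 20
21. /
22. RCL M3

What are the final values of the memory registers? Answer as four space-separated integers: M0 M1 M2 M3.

Answer: 10 0 11 19

Derivation:
After op 1 (push 19): stack=[19] mem=[0,0,0,0]
After op 2 (STO M3): stack=[empty] mem=[0,0,0,19]
After op 3 (push 18): stack=[18] mem=[0,0,0,19]
After op 4 (dup): stack=[18,18] mem=[0,0,0,19]
After op 5 (push 4): stack=[18,18,4] mem=[0,0,0,19]
After op 6 (swap): stack=[18,4,18] mem=[0,0,0,19]
After op 7 (push 11): stack=[18,4,18,11] mem=[0,0,0,19]
After op 8 (STO M2): stack=[18,4,18] mem=[0,0,11,19]
After op 9 (push 20): stack=[18,4,18,20] mem=[0,0,11,19]
After op 10 (push 5): stack=[18,4,18,20,5] mem=[0,0,11,19]
After op 11 (pop): stack=[18,4,18,20] mem=[0,0,11,19]
After op 12 (swap): stack=[18,4,20,18] mem=[0,0,11,19]
After op 13 (-): stack=[18,4,2] mem=[0,0,11,19]
After op 14 (push 10): stack=[18,4,2,10] mem=[0,0,11,19]
After op 15 (STO M0): stack=[18,4,2] mem=[10,0,11,19]
After op 16 (/): stack=[18,2] mem=[10,0,11,19]
After op 17 (dup): stack=[18,2,2] mem=[10,0,11,19]
After op 18 (dup): stack=[18,2,2,2] mem=[10,0,11,19]
After op 19 (/): stack=[18,2,1] mem=[10,0,11,19]
After op 20 (push 20): stack=[18,2,1,20] mem=[10,0,11,19]
After op 21 (/): stack=[18,2,0] mem=[10,0,11,19]
After op 22 (RCL M3): stack=[18,2,0,19] mem=[10,0,11,19]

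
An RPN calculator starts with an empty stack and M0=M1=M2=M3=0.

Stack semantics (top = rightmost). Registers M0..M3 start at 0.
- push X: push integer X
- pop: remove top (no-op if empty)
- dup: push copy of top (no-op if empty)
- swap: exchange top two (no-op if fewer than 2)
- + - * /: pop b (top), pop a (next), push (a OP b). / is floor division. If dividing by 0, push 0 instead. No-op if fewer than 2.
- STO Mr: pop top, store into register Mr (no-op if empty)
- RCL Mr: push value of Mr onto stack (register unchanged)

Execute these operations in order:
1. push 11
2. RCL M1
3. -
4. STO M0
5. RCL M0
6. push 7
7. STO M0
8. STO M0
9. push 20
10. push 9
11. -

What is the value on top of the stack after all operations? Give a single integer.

Answer: 11

Derivation:
After op 1 (push 11): stack=[11] mem=[0,0,0,0]
After op 2 (RCL M1): stack=[11,0] mem=[0,0,0,0]
After op 3 (-): stack=[11] mem=[0,0,0,0]
After op 4 (STO M0): stack=[empty] mem=[11,0,0,0]
After op 5 (RCL M0): stack=[11] mem=[11,0,0,0]
After op 6 (push 7): stack=[11,7] mem=[11,0,0,0]
After op 7 (STO M0): stack=[11] mem=[7,0,0,0]
After op 8 (STO M0): stack=[empty] mem=[11,0,0,0]
After op 9 (push 20): stack=[20] mem=[11,0,0,0]
After op 10 (push 9): stack=[20,9] mem=[11,0,0,0]
After op 11 (-): stack=[11] mem=[11,0,0,0]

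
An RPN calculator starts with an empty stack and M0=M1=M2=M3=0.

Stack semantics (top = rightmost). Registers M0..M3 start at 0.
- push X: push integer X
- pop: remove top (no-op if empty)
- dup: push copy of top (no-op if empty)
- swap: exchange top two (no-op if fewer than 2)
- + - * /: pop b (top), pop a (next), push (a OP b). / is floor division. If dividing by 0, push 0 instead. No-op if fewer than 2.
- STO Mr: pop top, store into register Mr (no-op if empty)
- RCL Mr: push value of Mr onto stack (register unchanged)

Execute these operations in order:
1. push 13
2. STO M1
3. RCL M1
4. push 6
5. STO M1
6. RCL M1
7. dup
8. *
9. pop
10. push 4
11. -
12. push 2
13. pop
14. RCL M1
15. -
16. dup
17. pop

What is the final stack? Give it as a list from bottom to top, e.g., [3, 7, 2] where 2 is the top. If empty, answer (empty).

After op 1 (push 13): stack=[13] mem=[0,0,0,0]
After op 2 (STO M1): stack=[empty] mem=[0,13,0,0]
After op 3 (RCL M1): stack=[13] mem=[0,13,0,0]
After op 4 (push 6): stack=[13,6] mem=[0,13,0,0]
After op 5 (STO M1): stack=[13] mem=[0,6,0,0]
After op 6 (RCL M1): stack=[13,6] mem=[0,6,0,0]
After op 7 (dup): stack=[13,6,6] mem=[0,6,0,0]
After op 8 (*): stack=[13,36] mem=[0,6,0,0]
After op 9 (pop): stack=[13] mem=[0,6,0,0]
After op 10 (push 4): stack=[13,4] mem=[0,6,0,0]
After op 11 (-): stack=[9] mem=[0,6,0,0]
After op 12 (push 2): stack=[9,2] mem=[0,6,0,0]
After op 13 (pop): stack=[9] mem=[0,6,0,0]
After op 14 (RCL M1): stack=[9,6] mem=[0,6,0,0]
After op 15 (-): stack=[3] mem=[0,6,0,0]
After op 16 (dup): stack=[3,3] mem=[0,6,0,0]
After op 17 (pop): stack=[3] mem=[0,6,0,0]

Answer: [3]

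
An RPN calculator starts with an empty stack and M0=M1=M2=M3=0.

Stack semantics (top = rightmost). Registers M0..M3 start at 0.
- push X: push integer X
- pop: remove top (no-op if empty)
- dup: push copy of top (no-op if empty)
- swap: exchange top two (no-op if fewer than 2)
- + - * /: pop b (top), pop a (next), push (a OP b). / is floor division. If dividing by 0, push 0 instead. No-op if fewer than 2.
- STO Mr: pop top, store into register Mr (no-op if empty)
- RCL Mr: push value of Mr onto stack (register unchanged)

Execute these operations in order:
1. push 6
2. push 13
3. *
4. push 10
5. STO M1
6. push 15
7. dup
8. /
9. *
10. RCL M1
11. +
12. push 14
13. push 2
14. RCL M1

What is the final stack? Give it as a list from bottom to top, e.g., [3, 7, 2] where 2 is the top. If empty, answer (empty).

After op 1 (push 6): stack=[6] mem=[0,0,0,0]
After op 2 (push 13): stack=[6,13] mem=[0,0,0,0]
After op 3 (*): stack=[78] mem=[0,0,0,0]
After op 4 (push 10): stack=[78,10] mem=[0,0,0,0]
After op 5 (STO M1): stack=[78] mem=[0,10,0,0]
After op 6 (push 15): stack=[78,15] mem=[0,10,0,0]
After op 7 (dup): stack=[78,15,15] mem=[0,10,0,0]
After op 8 (/): stack=[78,1] mem=[0,10,0,0]
After op 9 (*): stack=[78] mem=[0,10,0,0]
After op 10 (RCL M1): stack=[78,10] mem=[0,10,0,0]
After op 11 (+): stack=[88] mem=[0,10,0,0]
After op 12 (push 14): stack=[88,14] mem=[0,10,0,0]
After op 13 (push 2): stack=[88,14,2] mem=[0,10,0,0]
After op 14 (RCL M1): stack=[88,14,2,10] mem=[0,10,0,0]

Answer: [88, 14, 2, 10]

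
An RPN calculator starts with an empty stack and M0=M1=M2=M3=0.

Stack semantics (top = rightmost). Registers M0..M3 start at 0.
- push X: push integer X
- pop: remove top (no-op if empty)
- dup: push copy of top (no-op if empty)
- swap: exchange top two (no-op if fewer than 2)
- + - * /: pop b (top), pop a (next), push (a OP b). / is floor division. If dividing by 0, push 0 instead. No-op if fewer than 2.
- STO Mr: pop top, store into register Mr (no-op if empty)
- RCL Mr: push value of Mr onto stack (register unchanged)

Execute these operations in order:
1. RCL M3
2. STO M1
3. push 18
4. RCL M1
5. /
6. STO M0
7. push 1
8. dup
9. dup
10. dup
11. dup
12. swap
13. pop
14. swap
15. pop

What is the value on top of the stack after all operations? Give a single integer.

After op 1 (RCL M3): stack=[0] mem=[0,0,0,0]
After op 2 (STO M1): stack=[empty] mem=[0,0,0,0]
After op 3 (push 18): stack=[18] mem=[0,0,0,0]
After op 4 (RCL M1): stack=[18,0] mem=[0,0,0,0]
After op 5 (/): stack=[0] mem=[0,0,0,0]
After op 6 (STO M0): stack=[empty] mem=[0,0,0,0]
After op 7 (push 1): stack=[1] mem=[0,0,0,0]
After op 8 (dup): stack=[1,1] mem=[0,0,0,0]
After op 9 (dup): stack=[1,1,1] mem=[0,0,0,0]
After op 10 (dup): stack=[1,1,1,1] mem=[0,0,0,0]
After op 11 (dup): stack=[1,1,1,1,1] mem=[0,0,0,0]
After op 12 (swap): stack=[1,1,1,1,1] mem=[0,0,0,0]
After op 13 (pop): stack=[1,1,1,1] mem=[0,0,0,0]
After op 14 (swap): stack=[1,1,1,1] mem=[0,0,0,0]
After op 15 (pop): stack=[1,1,1] mem=[0,0,0,0]

Answer: 1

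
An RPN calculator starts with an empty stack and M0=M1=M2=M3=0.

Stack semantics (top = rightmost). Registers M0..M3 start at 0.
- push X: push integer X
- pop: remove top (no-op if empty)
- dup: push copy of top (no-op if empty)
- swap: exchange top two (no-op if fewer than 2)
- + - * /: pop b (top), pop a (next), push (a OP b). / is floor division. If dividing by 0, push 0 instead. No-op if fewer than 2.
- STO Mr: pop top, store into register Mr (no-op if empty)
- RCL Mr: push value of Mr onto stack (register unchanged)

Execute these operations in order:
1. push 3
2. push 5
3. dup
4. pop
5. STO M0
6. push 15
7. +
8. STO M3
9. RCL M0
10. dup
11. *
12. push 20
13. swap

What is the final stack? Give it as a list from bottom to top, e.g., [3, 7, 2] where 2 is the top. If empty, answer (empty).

After op 1 (push 3): stack=[3] mem=[0,0,0,0]
After op 2 (push 5): stack=[3,5] mem=[0,0,0,0]
After op 3 (dup): stack=[3,5,5] mem=[0,0,0,0]
After op 4 (pop): stack=[3,5] mem=[0,0,0,0]
After op 5 (STO M0): stack=[3] mem=[5,0,0,0]
After op 6 (push 15): stack=[3,15] mem=[5,0,0,0]
After op 7 (+): stack=[18] mem=[5,0,0,0]
After op 8 (STO M3): stack=[empty] mem=[5,0,0,18]
After op 9 (RCL M0): stack=[5] mem=[5,0,0,18]
After op 10 (dup): stack=[5,5] mem=[5,0,0,18]
After op 11 (*): stack=[25] mem=[5,0,0,18]
After op 12 (push 20): stack=[25,20] mem=[5,0,0,18]
After op 13 (swap): stack=[20,25] mem=[5,0,0,18]

Answer: [20, 25]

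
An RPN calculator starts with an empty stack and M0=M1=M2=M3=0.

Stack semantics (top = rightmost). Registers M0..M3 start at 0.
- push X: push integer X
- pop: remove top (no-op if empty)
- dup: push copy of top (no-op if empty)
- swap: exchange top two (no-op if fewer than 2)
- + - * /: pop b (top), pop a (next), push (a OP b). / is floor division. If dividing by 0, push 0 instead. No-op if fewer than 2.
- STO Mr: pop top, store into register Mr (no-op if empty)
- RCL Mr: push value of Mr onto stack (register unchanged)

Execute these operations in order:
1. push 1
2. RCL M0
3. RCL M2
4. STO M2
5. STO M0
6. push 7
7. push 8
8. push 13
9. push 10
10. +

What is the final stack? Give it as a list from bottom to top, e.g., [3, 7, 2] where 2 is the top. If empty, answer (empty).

Answer: [1, 7, 8, 23]

Derivation:
After op 1 (push 1): stack=[1] mem=[0,0,0,0]
After op 2 (RCL M0): stack=[1,0] mem=[0,0,0,0]
After op 3 (RCL M2): stack=[1,0,0] mem=[0,0,0,0]
After op 4 (STO M2): stack=[1,0] mem=[0,0,0,0]
After op 5 (STO M0): stack=[1] mem=[0,0,0,0]
After op 6 (push 7): stack=[1,7] mem=[0,0,0,0]
After op 7 (push 8): stack=[1,7,8] mem=[0,0,0,0]
After op 8 (push 13): stack=[1,7,8,13] mem=[0,0,0,0]
After op 9 (push 10): stack=[1,7,8,13,10] mem=[0,0,0,0]
After op 10 (+): stack=[1,7,8,23] mem=[0,0,0,0]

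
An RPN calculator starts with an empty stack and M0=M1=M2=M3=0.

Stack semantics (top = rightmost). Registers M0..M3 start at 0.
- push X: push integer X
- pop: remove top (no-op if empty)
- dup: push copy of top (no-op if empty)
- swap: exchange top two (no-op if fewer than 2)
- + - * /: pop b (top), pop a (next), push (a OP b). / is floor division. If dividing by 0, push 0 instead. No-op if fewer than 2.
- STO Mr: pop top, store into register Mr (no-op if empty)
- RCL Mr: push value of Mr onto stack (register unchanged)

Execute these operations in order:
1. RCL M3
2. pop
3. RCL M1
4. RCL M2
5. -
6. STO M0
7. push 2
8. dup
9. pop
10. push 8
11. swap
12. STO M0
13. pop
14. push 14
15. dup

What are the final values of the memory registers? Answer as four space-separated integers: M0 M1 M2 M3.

Answer: 2 0 0 0

Derivation:
After op 1 (RCL M3): stack=[0] mem=[0,0,0,0]
After op 2 (pop): stack=[empty] mem=[0,0,0,0]
After op 3 (RCL M1): stack=[0] mem=[0,0,0,0]
After op 4 (RCL M2): stack=[0,0] mem=[0,0,0,0]
After op 5 (-): stack=[0] mem=[0,0,0,0]
After op 6 (STO M0): stack=[empty] mem=[0,0,0,0]
After op 7 (push 2): stack=[2] mem=[0,0,0,0]
After op 8 (dup): stack=[2,2] mem=[0,0,0,0]
After op 9 (pop): stack=[2] mem=[0,0,0,0]
After op 10 (push 8): stack=[2,8] mem=[0,0,0,0]
After op 11 (swap): stack=[8,2] mem=[0,0,0,0]
After op 12 (STO M0): stack=[8] mem=[2,0,0,0]
After op 13 (pop): stack=[empty] mem=[2,0,0,0]
After op 14 (push 14): stack=[14] mem=[2,0,0,0]
After op 15 (dup): stack=[14,14] mem=[2,0,0,0]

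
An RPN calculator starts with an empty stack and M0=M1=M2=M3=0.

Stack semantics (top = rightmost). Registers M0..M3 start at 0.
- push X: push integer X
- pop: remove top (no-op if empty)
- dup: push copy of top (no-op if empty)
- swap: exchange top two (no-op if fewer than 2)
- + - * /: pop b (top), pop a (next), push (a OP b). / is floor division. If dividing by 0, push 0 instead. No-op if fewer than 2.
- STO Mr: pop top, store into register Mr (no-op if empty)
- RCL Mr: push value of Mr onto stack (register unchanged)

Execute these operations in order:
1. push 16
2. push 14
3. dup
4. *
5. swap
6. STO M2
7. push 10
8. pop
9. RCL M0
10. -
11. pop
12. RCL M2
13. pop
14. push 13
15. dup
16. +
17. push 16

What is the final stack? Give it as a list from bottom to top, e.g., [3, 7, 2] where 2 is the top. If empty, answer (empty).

After op 1 (push 16): stack=[16] mem=[0,0,0,0]
After op 2 (push 14): stack=[16,14] mem=[0,0,0,0]
After op 3 (dup): stack=[16,14,14] mem=[0,0,0,0]
After op 4 (*): stack=[16,196] mem=[0,0,0,0]
After op 5 (swap): stack=[196,16] mem=[0,0,0,0]
After op 6 (STO M2): stack=[196] mem=[0,0,16,0]
After op 7 (push 10): stack=[196,10] mem=[0,0,16,0]
After op 8 (pop): stack=[196] mem=[0,0,16,0]
After op 9 (RCL M0): stack=[196,0] mem=[0,0,16,0]
After op 10 (-): stack=[196] mem=[0,0,16,0]
After op 11 (pop): stack=[empty] mem=[0,0,16,0]
After op 12 (RCL M2): stack=[16] mem=[0,0,16,0]
After op 13 (pop): stack=[empty] mem=[0,0,16,0]
After op 14 (push 13): stack=[13] mem=[0,0,16,0]
After op 15 (dup): stack=[13,13] mem=[0,0,16,0]
After op 16 (+): stack=[26] mem=[0,0,16,0]
After op 17 (push 16): stack=[26,16] mem=[0,0,16,0]

Answer: [26, 16]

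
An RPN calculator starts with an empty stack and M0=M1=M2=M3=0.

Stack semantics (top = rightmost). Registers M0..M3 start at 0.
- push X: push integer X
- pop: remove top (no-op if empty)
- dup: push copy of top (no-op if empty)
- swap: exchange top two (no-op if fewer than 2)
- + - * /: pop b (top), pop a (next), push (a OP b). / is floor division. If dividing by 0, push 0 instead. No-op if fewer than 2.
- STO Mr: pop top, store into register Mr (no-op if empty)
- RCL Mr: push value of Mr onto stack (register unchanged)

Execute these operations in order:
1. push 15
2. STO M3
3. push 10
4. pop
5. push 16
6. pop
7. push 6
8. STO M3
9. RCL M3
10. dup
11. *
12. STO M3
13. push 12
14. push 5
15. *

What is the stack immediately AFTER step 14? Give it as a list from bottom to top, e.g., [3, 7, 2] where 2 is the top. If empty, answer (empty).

After op 1 (push 15): stack=[15] mem=[0,0,0,0]
After op 2 (STO M3): stack=[empty] mem=[0,0,0,15]
After op 3 (push 10): stack=[10] mem=[0,0,0,15]
After op 4 (pop): stack=[empty] mem=[0,0,0,15]
After op 5 (push 16): stack=[16] mem=[0,0,0,15]
After op 6 (pop): stack=[empty] mem=[0,0,0,15]
After op 7 (push 6): stack=[6] mem=[0,0,0,15]
After op 8 (STO M3): stack=[empty] mem=[0,0,0,6]
After op 9 (RCL M3): stack=[6] mem=[0,0,0,6]
After op 10 (dup): stack=[6,6] mem=[0,0,0,6]
After op 11 (*): stack=[36] mem=[0,0,0,6]
After op 12 (STO M3): stack=[empty] mem=[0,0,0,36]
After op 13 (push 12): stack=[12] mem=[0,0,0,36]
After op 14 (push 5): stack=[12,5] mem=[0,0,0,36]

[12, 5]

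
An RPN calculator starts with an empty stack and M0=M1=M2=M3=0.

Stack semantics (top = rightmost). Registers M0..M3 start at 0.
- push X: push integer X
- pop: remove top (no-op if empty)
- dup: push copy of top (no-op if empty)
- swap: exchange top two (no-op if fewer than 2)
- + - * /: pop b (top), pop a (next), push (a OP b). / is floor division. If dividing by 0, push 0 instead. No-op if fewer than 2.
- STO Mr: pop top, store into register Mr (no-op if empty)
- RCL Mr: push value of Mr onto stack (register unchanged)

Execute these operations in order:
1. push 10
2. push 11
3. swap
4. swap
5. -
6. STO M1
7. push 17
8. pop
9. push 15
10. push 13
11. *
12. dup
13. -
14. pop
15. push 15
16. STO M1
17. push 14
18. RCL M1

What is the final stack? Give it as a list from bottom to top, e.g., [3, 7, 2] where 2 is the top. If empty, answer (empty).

Answer: [14, 15]

Derivation:
After op 1 (push 10): stack=[10] mem=[0,0,0,0]
After op 2 (push 11): stack=[10,11] mem=[0,0,0,0]
After op 3 (swap): stack=[11,10] mem=[0,0,0,0]
After op 4 (swap): stack=[10,11] mem=[0,0,0,0]
After op 5 (-): stack=[-1] mem=[0,0,0,0]
After op 6 (STO M1): stack=[empty] mem=[0,-1,0,0]
After op 7 (push 17): stack=[17] mem=[0,-1,0,0]
After op 8 (pop): stack=[empty] mem=[0,-1,0,0]
After op 9 (push 15): stack=[15] mem=[0,-1,0,0]
After op 10 (push 13): stack=[15,13] mem=[0,-1,0,0]
After op 11 (*): stack=[195] mem=[0,-1,0,0]
After op 12 (dup): stack=[195,195] mem=[0,-1,0,0]
After op 13 (-): stack=[0] mem=[0,-1,0,0]
After op 14 (pop): stack=[empty] mem=[0,-1,0,0]
After op 15 (push 15): stack=[15] mem=[0,-1,0,0]
After op 16 (STO M1): stack=[empty] mem=[0,15,0,0]
After op 17 (push 14): stack=[14] mem=[0,15,0,0]
After op 18 (RCL M1): stack=[14,15] mem=[0,15,0,0]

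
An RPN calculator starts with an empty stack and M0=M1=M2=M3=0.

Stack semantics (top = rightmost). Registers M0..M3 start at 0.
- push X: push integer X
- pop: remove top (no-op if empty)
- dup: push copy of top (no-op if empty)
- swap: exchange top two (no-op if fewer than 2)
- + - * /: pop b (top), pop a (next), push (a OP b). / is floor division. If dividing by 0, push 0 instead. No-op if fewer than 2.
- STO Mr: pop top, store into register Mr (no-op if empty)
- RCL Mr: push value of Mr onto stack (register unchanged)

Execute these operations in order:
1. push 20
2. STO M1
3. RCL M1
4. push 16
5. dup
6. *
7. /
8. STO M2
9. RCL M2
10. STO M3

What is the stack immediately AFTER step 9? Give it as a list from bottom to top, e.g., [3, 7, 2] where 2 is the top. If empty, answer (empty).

After op 1 (push 20): stack=[20] mem=[0,0,0,0]
After op 2 (STO M1): stack=[empty] mem=[0,20,0,0]
After op 3 (RCL M1): stack=[20] mem=[0,20,0,0]
After op 4 (push 16): stack=[20,16] mem=[0,20,0,0]
After op 5 (dup): stack=[20,16,16] mem=[0,20,0,0]
After op 6 (*): stack=[20,256] mem=[0,20,0,0]
After op 7 (/): stack=[0] mem=[0,20,0,0]
After op 8 (STO M2): stack=[empty] mem=[0,20,0,0]
After op 9 (RCL M2): stack=[0] mem=[0,20,0,0]

[0]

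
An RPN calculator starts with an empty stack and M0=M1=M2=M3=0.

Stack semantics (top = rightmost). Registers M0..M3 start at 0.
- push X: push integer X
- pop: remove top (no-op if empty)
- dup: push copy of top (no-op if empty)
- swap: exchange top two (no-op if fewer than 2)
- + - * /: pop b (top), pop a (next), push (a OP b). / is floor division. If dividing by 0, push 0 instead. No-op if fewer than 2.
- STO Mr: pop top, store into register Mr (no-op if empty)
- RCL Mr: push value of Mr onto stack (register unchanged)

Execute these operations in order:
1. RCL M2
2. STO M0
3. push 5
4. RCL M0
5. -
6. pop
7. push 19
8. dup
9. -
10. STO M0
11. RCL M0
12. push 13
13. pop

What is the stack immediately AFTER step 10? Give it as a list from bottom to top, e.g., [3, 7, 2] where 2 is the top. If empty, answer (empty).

After op 1 (RCL M2): stack=[0] mem=[0,0,0,0]
After op 2 (STO M0): stack=[empty] mem=[0,0,0,0]
After op 3 (push 5): stack=[5] mem=[0,0,0,0]
After op 4 (RCL M0): stack=[5,0] mem=[0,0,0,0]
After op 5 (-): stack=[5] mem=[0,0,0,0]
After op 6 (pop): stack=[empty] mem=[0,0,0,0]
After op 7 (push 19): stack=[19] mem=[0,0,0,0]
After op 8 (dup): stack=[19,19] mem=[0,0,0,0]
After op 9 (-): stack=[0] mem=[0,0,0,0]
After op 10 (STO M0): stack=[empty] mem=[0,0,0,0]

(empty)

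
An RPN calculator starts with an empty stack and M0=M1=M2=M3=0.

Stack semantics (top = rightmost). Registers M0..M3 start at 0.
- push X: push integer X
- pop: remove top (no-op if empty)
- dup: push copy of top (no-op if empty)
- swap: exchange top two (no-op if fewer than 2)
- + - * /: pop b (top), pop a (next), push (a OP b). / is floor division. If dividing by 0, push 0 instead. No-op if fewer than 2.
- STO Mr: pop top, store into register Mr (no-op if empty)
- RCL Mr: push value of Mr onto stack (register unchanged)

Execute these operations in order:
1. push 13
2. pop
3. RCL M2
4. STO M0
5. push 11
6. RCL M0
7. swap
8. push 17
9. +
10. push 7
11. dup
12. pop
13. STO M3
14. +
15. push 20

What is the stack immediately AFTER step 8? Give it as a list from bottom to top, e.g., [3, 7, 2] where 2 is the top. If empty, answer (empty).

After op 1 (push 13): stack=[13] mem=[0,0,0,0]
After op 2 (pop): stack=[empty] mem=[0,0,0,0]
After op 3 (RCL M2): stack=[0] mem=[0,0,0,0]
After op 4 (STO M0): stack=[empty] mem=[0,0,0,0]
After op 5 (push 11): stack=[11] mem=[0,0,0,0]
After op 6 (RCL M0): stack=[11,0] mem=[0,0,0,0]
After op 7 (swap): stack=[0,11] mem=[0,0,0,0]
After op 8 (push 17): stack=[0,11,17] mem=[0,0,0,0]

[0, 11, 17]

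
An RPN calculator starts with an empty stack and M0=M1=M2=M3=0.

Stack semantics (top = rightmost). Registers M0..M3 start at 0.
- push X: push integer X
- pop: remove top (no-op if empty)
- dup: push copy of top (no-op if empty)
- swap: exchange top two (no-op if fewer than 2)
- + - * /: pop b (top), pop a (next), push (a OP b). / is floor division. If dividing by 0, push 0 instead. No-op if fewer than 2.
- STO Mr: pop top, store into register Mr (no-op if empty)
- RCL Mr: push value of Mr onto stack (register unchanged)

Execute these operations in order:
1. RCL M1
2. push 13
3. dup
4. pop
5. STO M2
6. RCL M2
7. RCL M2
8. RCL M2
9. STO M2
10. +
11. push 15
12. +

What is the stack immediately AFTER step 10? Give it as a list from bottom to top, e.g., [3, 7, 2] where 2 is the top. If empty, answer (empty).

After op 1 (RCL M1): stack=[0] mem=[0,0,0,0]
After op 2 (push 13): stack=[0,13] mem=[0,0,0,0]
After op 3 (dup): stack=[0,13,13] mem=[0,0,0,0]
After op 4 (pop): stack=[0,13] mem=[0,0,0,0]
After op 5 (STO M2): stack=[0] mem=[0,0,13,0]
After op 6 (RCL M2): stack=[0,13] mem=[0,0,13,0]
After op 7 (RCL M2): stack=[0,13,13] mem=[0,0,13,0]
After op 8 (RCL M2): stack=[0,13,13,13] mem=[0,0,13,0]
After op 9 (STO M2): stack=[0,13,13] mem=[0,0,13,0]
After op 10 (+): stack=[0,26] mem=[0,0,13,0]

[0, 26]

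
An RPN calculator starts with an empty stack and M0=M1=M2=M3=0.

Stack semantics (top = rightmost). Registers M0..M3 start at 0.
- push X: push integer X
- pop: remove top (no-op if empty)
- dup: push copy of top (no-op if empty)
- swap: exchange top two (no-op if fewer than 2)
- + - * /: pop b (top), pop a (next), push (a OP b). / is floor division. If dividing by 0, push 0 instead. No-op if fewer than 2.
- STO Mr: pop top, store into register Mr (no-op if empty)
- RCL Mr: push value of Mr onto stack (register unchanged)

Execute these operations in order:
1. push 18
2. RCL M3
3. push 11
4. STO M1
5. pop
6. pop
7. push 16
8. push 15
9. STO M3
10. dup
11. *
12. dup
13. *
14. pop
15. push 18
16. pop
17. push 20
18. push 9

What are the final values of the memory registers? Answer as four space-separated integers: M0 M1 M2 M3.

After op 1 (push 18): stack=[18] mem=[0,0,0,0]
After op 2 (RCL M3): stack=[18,0] mem=[0,0,0,0]
After op 3 (push 11): stack=[18,0,11] mem=[0,0,0,0]
After op 4 (STO M1): stack=[18,0] mem=[0,11,0,0]
After op 5 (pop): stack=[18] mem=[0,11,0,0]
After op 6 (pop): stack=[empty] mem=[0,11,0,0]
After op 7 (push 16): stack=[16] mem=[0,11,0,0]
After op 8 (push 15): stack=[16,15] mem=[0,11,0,0]
After op 9 (STO M3): stack=[16] mem=[0,11,0,15]
After op 10 (dup): stack=[16,16] mem=[0,11,0,15]
After op 11 (*): stack=[256] mem=[0,11,0,15]
After op 12 (dup): stack=[256,256] mem=[0,11,0,15]
After op 13 (*): stack=[65536] mem=[0,11,0,15]
After op 14 (pop): stack=[empty] mem=[0,11,0,15]
After op 15 (push 18): stack=[18] mem=[0,11,0,15]
After op 16 (pop): stack=[empty] mem=[0,11,0,15]
After op 17 (push 20): stack=[20] mem=[0,11,0,15]
After op 18 (push 9): stack=[20,9] mem=[0,11,0,15]

Answer: 0 11 0 15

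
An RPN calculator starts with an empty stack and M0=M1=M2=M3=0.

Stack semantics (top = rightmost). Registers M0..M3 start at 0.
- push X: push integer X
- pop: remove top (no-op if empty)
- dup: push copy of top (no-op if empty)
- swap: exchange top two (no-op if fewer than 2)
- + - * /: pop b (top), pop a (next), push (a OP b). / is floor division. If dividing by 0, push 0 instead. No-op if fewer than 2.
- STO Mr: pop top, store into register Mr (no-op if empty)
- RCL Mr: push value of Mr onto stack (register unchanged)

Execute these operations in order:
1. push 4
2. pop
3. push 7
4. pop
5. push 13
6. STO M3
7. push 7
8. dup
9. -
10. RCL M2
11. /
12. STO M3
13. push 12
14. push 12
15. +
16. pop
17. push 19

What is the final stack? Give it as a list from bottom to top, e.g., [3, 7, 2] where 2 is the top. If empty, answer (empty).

Answer: [19]

Derivation:
After op 1 (push 4): stack=[4] mem=[0,0,0,0]
After op 2 (pop): stack=[empty] mem=[0,0,0,0]
After op 3 (push 7): stack=[7] mem=[0,0,0,0]
After op 4 (pop): stack=[empty] mem=[0,0,0,0]
After op 5 (push 13): stack=[13] mem=[0,0,0,0]
After op 6 (STO M3): stack=[empty] mem=[0,0,0,13]
After op 7 (push 7): stack=[7] mem=[0,0,0,13]
After op 8 (dup): stack=[7,7] mem=[0,0,0,13]
After op 9 (-): stack=[0] mem=[0,0,0,13]
After op 10 (RCL M2): stack=[0,0] mem=[0,0,0,13]
After op 11 (/): stack=[0] mem=[0,0,0,13]
After op 12 (STO M3): stack=[empty] mem=[0,0,0,0]
After op 13 (push 12): stack=[12] mem=[0,0,0,0]
After op 14 (push 12): stack=[12,12] mem=[0,0,0,0]
After op 15 (+): stack=[24] mem=[0,0,0,0]
After op 16 (pop): stack=[empty] mem=[0,0,0,0]
After op 17 (push 19): stack=[19] mem=[0,0,0,0]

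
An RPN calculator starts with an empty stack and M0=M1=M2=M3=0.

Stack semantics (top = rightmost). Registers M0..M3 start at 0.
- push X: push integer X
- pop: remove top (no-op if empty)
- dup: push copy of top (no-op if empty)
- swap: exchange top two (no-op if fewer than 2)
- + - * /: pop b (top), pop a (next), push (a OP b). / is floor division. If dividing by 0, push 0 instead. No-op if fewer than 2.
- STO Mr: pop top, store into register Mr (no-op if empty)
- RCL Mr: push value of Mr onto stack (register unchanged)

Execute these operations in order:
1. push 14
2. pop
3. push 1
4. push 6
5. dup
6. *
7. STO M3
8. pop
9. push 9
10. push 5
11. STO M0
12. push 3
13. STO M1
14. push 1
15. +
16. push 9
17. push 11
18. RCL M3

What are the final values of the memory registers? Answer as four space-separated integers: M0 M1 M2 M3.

Answer: 5 3 0 36

Derivation:
After op 1 (push 14): stack=[14] mem=[0,0,0,0]
After op 2 (pop): stack=[empty] mem=[0,0,0,0]
After op 3 (push 1): stack=[1] mem=[0,0,0,0]
After op 4 (push 6): stack=[1,6] mem=[0,0,0,0]
After op 5 (dup): stack=[1,6,6] mem=[0,0,0,0]
After op 6 (*): stack=[1,36] mem=[0,0,0,0]
After op 7 (STO M3): stack=[1] mem=[0,0,0,36]
After op 8 (pop): stack=[empty] mem=[0,0,0,36]
After op 9 (push 9): stack=[9] mem=[0,0,0,36]
After op 10 (push 5): stack=[9,5] mem=[0,0,0,36]
After op 11 (STO M0): stack=[9] mem=[5,0,0,36]
After op 12 (push 3): stack=[9,3] mem=[5,0,0,36]
After op 13 (STO M1): stack=[9] mem=[5,3,0,36]
After op 14 (push 1): stack=[9,1] mem=[5,3,0,36]
After op 15 (+): stack=[10] mem=[5,3,0,36]
After op 16 (push 9): stack=[10,9] mem=[5,3,0,36]
After op 17 (push 11): stack=[10,9,11] mem=[5,3,0,36]
After op 18 (RCL M3): stack=[10,9,11,36] mem=[5,3,0,36]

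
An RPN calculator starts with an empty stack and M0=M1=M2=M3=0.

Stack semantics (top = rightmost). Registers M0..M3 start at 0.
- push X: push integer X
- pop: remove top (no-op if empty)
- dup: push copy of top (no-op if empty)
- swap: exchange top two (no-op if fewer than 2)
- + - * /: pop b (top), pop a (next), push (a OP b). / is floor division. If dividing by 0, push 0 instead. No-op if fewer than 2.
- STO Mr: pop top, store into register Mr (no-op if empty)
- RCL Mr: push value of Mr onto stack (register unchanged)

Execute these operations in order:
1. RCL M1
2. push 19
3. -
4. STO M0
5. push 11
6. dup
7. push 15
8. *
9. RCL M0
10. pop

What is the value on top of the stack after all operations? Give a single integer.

After op 1 (RCL M1): stack=[0] mem=[0,0,0,0]
After op 2 (push 19): stack=[0,19] mem=[0,0,0,0]
After op 3 (-): stack=[-19] mem=[0,0,0,0]
After op 4 (STO M0): stack=[empty] mem=[-19,0,0,0]
After op 5 (push 11): stack=[11] mem=[-19,0,0,0]
After op 6 (dup): stack=[11,11] mem=[-19,0,0,0]
After op 7 (push 15): stack=[11,11,15] mem=[-19,0,0,0]
After op 8 (*): stack=[11,165] mem=[-19,0,0,0]
After op 9 (RCL M0): stack=[11,165,-19] mem=[-19,0,0,0]
After op 10 (pop): stack=[11,165] mem=[-19,0,0,0]

Answer: 165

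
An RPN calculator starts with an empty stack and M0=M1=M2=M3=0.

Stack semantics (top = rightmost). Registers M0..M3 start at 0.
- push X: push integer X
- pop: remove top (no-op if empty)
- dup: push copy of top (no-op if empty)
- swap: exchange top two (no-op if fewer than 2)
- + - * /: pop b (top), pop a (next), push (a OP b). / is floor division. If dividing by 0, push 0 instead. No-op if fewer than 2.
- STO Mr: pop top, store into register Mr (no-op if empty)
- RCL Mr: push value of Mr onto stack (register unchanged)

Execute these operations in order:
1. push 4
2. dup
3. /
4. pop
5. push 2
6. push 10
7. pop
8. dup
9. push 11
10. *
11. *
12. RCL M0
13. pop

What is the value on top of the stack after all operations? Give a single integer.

Answer: 44

Derivation:
After op 1 (push 4): stack=[4] mem=[0,0,0,0]
After op 2 (dup): stack=[4,4] mem=[0,0,0,0]
After op 3 (/): stack=[1] mem=[0,0,0,0]
After op 4 (pop): stack=[empty] mem=[0,0,0,0]
After op 5 (push 2): stack=[2] mem=[0,0,0,0]
After op 6 (push 10): stack=[2,10] mem=[0,0,0,0]
After op 7 (pop): stack=[2] mem=[0,0,0,0]
After op 8 (dup): stack=[2,2] mem=[0,0,0,0]
After op 9 (push 11): stack=[2,2,11] mem=[0,0,0,0]
After op 10 (*): stack=[2,22] mem=[0,0,0,0]
After op 11 (*): stack=[44] mem=[0,0,0,0]
After op 12 (RCL M0): stack=[44,0] mem=[0,0,0,0]
After op 13 (pop): stack=[44] mem=[0,0,0,0]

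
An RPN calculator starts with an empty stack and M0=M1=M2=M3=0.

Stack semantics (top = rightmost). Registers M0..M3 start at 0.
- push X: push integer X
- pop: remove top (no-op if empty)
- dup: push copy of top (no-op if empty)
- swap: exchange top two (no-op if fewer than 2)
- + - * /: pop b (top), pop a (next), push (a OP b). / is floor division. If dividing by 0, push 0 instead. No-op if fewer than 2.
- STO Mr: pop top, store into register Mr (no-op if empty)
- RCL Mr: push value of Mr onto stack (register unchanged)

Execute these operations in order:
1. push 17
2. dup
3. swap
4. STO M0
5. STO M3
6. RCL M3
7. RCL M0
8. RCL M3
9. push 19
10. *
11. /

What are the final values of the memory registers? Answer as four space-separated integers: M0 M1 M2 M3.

After op 1 (push 17): stack=[17] mem=[0,0,0,0]
After op 2 (dup): stack=[17,17] mem=[0,0,0,0]
After op 3 (swap): stack=[17,17] mem=[0,0,0,0]
After op 4 (STO M0): stack=[17] mem=[17,0,0,0]
After op 5 (STO M3): stack=[empty] mem=[17,0,0,17]
After op 6 (RCL M3): stack=[17] mem=[17,0,0,17]
After op 7 (RCL M0): stack=[17,17] mem=[17,0,0,17]
After op 8 (RCL M3): stack=[17,17,17] mem=[17,0,0,17]
After op 9 (push 19): stack=[17,17,17,19] mem=[17,0,0,17]
After op 10 (*): stack=[17,17,323] mem=[17,0,0,17]
After op 11 (/): stack=[17,0] mem=[17,0,0,17]

Answer: 17 0 0 17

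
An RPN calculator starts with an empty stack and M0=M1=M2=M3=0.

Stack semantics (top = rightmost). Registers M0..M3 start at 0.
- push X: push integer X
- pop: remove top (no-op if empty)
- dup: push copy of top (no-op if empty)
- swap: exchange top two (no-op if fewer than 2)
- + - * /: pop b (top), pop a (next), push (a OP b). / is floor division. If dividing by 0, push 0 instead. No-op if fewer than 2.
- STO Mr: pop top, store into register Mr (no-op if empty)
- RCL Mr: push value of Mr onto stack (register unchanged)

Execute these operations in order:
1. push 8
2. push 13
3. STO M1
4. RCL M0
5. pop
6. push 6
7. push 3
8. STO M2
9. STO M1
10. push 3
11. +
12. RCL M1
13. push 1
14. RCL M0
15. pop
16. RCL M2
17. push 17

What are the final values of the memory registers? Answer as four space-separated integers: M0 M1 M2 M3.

Answer: 0 6 3 0

Derivation:
After op 1 (push 8): stack=[8] mem=[0,0,0,0]
After op 2 (push 13): stack=[8,13] mem=[0,0,0,0]
After op 3 (STO M1): stack=[8] mem=[0,13,0,0]
After op 4 (RCL M0): stack=[8,0] mem=[0,13,0,0]
After op 5 (pop): stack=[8] mem=[0,13,0,0]
After op 6 (push 6): stack=[8,6] mem=[0,13,0,0]
After op 7 (push 3): stack=[8,6,3] mem=[0,13,0,0]
After op 8 (STO M2): stack=[8,6] mem=[0,13,3,0]
After op 9 (STO M1): stack=[8] mem=[0,6,3,0]
After op 10 (push 3): stack=[8,3] mem=[0,6,3,0]
After op 11 (+): stack=[11] mem=[0,6,3,0]
After op 12 (RCL M1): stack=[11,6] mem=[0,6,3,0]
After op 13 (push 1): stack=[11,6,1] mem=[0,6,3,0]
After op 14 (RCL M0): stack=[11,6,1,0] mem=[0,6,3,0]
After op 15 (pop): stack=[11,6,1] mem=[0,6,3,0]
After op 16 (RCL M2): stack=[11,6,1,3] mem=[0,6,3,0]
After op 17 (push 17): stack=[11,6,1,3,17] mem=[0,6,3,0]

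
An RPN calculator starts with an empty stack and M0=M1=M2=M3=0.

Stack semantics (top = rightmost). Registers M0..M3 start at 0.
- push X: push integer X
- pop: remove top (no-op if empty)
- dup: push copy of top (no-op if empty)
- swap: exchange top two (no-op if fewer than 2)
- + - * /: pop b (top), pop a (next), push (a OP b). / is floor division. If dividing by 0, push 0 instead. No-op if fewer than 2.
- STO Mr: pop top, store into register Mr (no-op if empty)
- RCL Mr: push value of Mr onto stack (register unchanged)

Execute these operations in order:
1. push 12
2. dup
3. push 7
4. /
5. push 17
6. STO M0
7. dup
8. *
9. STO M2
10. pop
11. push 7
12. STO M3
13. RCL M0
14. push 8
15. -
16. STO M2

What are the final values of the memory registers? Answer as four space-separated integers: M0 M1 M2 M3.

Answer: 17 0 9 7

Derivation:
After op 1 (push 12): stack=[12] mem=[0,0,0,0]
After op 2 (dup): stack=[12,12] mem=[0,0,0,0]
After op 3 (push 7): stack=[12,12,7] mem=[0,0,0,0]
After op 4 (/): stack=[12,1] mem=[0,0,0,0]
After op 5 (push 17): stack=[12,1,17] mem=[0,0,0,0]
After op 6 (STO M0): stack=[12,1] mem=[17,0,0,0]
After op 7 (dup): stack=[12,1,1] mem=[17,0,0,0]
After op 8 (*): stack=[12,1] mem=[17,0,0,0]
After op 9 (STO M2): stack=[12] mem=[17,0,1,0]
After op 10 (pop): stack=[empty] mem=[17,0,1,0]
After op 11 (push 7): stack=[7] mem=[17,0,1,0]
After op 12 (STO M3): stack=[empty] mem=[17,0,1,7]
After op 13 (RCL M0): stack=[17] mem=[17,0,1,7]
After op 14 (push 8): stack=[17,8] mem=[17,0,1,7]
After op 15 (-): stack=[9] mem=[17,0,1,7]
After op 16 (STO M2): stack=[empty] mem=[17,0,9,7]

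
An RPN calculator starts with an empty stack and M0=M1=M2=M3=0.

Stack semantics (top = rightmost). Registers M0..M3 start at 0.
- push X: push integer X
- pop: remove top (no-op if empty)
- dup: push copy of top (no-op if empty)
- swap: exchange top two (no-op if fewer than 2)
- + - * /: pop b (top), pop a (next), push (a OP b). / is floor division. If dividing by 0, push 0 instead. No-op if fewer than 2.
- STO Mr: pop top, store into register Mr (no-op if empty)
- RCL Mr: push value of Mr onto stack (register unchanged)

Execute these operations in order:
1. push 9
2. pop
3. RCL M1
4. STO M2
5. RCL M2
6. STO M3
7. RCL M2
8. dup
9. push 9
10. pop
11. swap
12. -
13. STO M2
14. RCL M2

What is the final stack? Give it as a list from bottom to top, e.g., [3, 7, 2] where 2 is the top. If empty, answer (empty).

Answer: [0]

Derivation:
After op 1 (push 9): stack=[9] mem=[0,0,0,0]
After op 2 (pop): stack=[empty] mem=[0,0,0,0]
After op 3 (RCL M1): stack=[0] mem=[0,0,0,0]
After op 4 (STO M2): stack=[empty] mem=[0,0,0,0]
After op 5 (RCL M2): stack=[0] mem=[0,0,0,0]
After op 6 (STO M3): stack=[empty] mem=[0,0,0,0]
After op 7 (RCL M2): stack=[0] mem=[0,0,0,0]
After op 8 (dup): stack=[0,0] mem=[0,0,0,0]
After op 9 (push 9): stack=[0,0,9] mem=[0,0,0,0]
After op 10 (pop): stack=[0,0] mem=[0,0,0,0]
After op 11 (swap): stack=[0,0] mem=[0,0,0,0]
After op 12 (-): stack=[0] mem=[0,0,0,0]
After op 13 (STO M2): stack=[empty] mem=[0,0,0,0]
After op 14 (RCL M2): stack=[0] mem=[0,0,0,0]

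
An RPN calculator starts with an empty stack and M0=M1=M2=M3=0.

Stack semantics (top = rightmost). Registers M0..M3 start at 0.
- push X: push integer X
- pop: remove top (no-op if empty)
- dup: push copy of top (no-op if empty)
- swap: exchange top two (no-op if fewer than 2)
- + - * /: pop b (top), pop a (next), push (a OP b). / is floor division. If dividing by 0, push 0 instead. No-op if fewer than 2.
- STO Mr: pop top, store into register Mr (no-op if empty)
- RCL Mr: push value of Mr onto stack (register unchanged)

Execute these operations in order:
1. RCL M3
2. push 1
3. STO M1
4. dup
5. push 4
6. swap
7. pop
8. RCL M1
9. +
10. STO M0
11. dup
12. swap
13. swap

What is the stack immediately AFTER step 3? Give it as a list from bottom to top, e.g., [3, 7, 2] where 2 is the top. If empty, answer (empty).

After op 1 (RCL M3): stack=[0] mem=[0,0,0,0]
After op 2 (push 1): stack=[0,1] mem=[0,0,0,0]
After op 3 (STO M1): stack=[0] mem=[0,1,0,0]

[0]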